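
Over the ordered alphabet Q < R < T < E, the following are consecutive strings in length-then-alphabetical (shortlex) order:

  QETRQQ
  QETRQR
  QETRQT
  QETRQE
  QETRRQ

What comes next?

QETRRR

Treat QETRRQ as a base-4 numeral over the given alphabet and add one, carrying through any trailing E's.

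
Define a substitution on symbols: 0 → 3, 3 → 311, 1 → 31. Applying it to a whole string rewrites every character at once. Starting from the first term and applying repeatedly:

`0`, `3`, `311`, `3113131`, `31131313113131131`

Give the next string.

Rewriting the 17 symbols of 31131313113131131 one by one yields 311 31 31 311 31 311 31 311 31 31 311 31 311 31 31 311 31; concatenated:

31131313113131131311313131131311313131131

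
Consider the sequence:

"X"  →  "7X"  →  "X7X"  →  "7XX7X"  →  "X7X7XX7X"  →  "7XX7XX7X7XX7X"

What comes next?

X7X7XX7X7XX7XX7X7XX7X

From term 3 onward, concatenate the second-to-last term with the last: X·7X = X7X, 7X·X7X = 7XX7X, …
So term 7 is X7X7XX7X·7XX7XX7X7XX7X.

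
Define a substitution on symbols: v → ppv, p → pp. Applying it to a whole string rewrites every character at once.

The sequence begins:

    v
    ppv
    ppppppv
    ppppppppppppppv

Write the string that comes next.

ppppppppppppppppppppppppppppppv

Replace each of the 15 characters of ppppppppppppppv in place — pp pp pp pp pp pp pp pp pp pp pp pp pp pp ppv — and concatenate.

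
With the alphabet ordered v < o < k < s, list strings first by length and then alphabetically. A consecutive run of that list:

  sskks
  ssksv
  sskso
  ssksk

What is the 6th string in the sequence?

sssvv

Continuing the enumeration 2 steps past ssksk: ssksk → sskss → (answer).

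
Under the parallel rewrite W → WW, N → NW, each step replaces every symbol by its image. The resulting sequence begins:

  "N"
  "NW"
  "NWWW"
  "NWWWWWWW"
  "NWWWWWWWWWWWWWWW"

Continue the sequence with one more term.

Applying the rule to each of the 16 symbols of NWWWWWWWWWWWWWWW gives the pieces NW WW WW WW WW WW WW WW WW WW WW WW WW WW WW WW, which concatenate to the answer.

NWWWWWWWWWWWWWWWWWWWWWWWWWWWWWWW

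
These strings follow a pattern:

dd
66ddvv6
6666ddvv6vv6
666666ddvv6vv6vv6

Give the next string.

s(k+1) = 66·s(k)·vv6, so each term gains 66 as a prefix and vv6 as a suffix.
Applying this once more to 666666ddvv6vv6vv6:

66666666ddvv6vv6vv6vv6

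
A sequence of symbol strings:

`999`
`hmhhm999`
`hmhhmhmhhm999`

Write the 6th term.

Every step adds hmhhm at the front: s(k+1) = hmhhm·s(k).
From hmhhmhmhhm999, 3 further steps: hmhhmhmhhm999 → hmhhmhmhhmhmhhm999 → hmhhmhmhhmhmhhmhmhhm999 → (answer).

hmhhmhmhhmhmhhmhmhhmhmhhm999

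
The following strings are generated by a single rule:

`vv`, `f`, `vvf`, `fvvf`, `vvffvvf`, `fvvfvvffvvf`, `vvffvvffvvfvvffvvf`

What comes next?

fvvfvvffvvfvvffvvffvvfvvffvvf

From term 3 onward, concatenate the second-to-last term with the last: vv·f = vvf, f·vvf = fvvf, …
The next term joins fvvfvvffvvf and vvffvvffvvfvvffvvf.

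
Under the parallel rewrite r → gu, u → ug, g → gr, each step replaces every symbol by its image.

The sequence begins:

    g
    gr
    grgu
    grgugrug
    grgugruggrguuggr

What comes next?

Rewriting the 16 symbols of grgugruggrguuggr one by one yields gr gu gr ug gr gu ug gr gr gu gr ug ug gr gr gu; concatenated:

grgugruggrguuggrgrgugruguggrgrgu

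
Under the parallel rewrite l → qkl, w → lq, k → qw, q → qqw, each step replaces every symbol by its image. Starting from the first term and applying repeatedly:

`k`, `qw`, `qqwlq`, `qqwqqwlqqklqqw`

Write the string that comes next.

qqwqqwlqqqwqqwlqqklqqwqqwqwqklqqwqqwlq

Replace each of the 14 characters of qqwqqwlqqklqqw in place — qqw qqw lq qqw qqw lq qkl qqw qqw qw qkl qqw qqw lq — and concatenate.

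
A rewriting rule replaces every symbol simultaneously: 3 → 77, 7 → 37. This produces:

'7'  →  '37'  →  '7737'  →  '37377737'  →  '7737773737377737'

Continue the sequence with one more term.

37377737373777377737773737377737

Replace each of the 16 characters of 7737773737377737 in place — 37 37 77 37 37 37 77 37 77 37 77 37 37 37 77 37 — and concatenate.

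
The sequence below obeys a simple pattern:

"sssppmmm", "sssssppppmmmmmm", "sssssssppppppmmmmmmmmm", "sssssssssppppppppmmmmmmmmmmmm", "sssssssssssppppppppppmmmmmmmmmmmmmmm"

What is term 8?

Reading off run lengths: s runs 3, 5, 7, 9, 11; p runs 2, 4, 6, 8, 10; m runs 3, 6, 9, 12, 15 — each is linear in n (n = 1, 2, …).
For term 8, n = 8, so the run lengths are 17, 16, 24.

sssssssssssssssssppppppppppppppppmmmmmmmmmmmmmmmmmmmmmmmm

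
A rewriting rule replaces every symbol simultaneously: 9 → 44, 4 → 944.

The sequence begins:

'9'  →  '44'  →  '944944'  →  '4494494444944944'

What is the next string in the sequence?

94494444944944449449449449444494494444944944

Applying the rule to each of the 16 symbols of 4494494444944944 gives the pieces 944 944 44 944 944 44 944 944 944 944 44 944 944 44 944 944, which concatenate to the answer.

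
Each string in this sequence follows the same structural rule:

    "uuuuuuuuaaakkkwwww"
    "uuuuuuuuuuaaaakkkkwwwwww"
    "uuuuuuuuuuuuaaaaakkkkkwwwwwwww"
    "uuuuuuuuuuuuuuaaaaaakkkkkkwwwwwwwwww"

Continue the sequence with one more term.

The n-th term is 2n+2 u's then n a's then n k's then 2n-2 w's, where the shown terms are n = 3, 4, 5, 6.
At n = 7 the blocks have lengths 16, 7, 7, 12.

uuuuuuuuuuuuuuuuaaaaaaakkkkkkkwwwwwwwwwwww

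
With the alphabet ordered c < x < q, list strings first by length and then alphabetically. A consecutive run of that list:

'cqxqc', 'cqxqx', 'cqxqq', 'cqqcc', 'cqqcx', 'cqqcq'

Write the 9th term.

Advancing 3 positions from cqqcq through cqqcq → cqqxc → cqqxx reaches term 9.

cqqxq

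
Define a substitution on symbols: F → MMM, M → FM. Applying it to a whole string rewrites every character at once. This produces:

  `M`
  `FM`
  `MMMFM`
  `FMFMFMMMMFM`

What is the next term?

Expanding FMFMFMMMMFM: F→MMM, M→FM, F→MMM, M→FM, F→MMM, M→FM, M→FM, M→FM, M→FM, F→MMM, M→FM. Concatenated: MMM FM MMM FM MMM FM FM FM FM MMM FM.

MMMFMMMMFMMMMFMFMFMFMMMMFM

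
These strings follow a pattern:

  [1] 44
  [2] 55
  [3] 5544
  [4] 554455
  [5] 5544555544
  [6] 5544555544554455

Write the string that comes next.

Each term (from the third on) is the previous term followed by the one before it: term 3 = 55·44 = 5544.
So term 7 is 5544555544554455·5544555544.

55445555445544555544555544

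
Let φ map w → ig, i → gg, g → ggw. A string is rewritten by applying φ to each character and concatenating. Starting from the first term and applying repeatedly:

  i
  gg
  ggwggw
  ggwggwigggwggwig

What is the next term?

ggwggwigggwggwigggggwggwggwigggwggwigggggw

Replace each of the 16 characters of ggwggwigggwggwig in place — ggw ggw ig ggw ggw ig gg ggw ggw ggw ig ggw ggw ig gg ggw — and concatenate.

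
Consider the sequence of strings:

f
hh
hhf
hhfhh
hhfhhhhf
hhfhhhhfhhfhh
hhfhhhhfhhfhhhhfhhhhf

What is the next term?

This is a Fibonacci-style word recurrence s(k) = s(k−1)·s(k−2): e.g. hh·f = hhf.
So term 8 is hhfhhhhfhhfhhhhfhhhhf·hhfhhhhfhhfhh.

hhfhhhhfhhfhhhhfhhhhfhhfhhhhfhhfhh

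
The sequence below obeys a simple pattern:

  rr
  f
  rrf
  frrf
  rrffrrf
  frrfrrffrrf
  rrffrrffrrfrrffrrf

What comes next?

This is a Fibonacci-style word recurrence s(k) = s(k−2)·s(k−1): e.g. rr·f = rrf.
Continuing: frrfrrffrrf · rrffrrffrrfrrffrrf gives term 8.

frrfrrffrrfrrffrrffrrfrrffrrf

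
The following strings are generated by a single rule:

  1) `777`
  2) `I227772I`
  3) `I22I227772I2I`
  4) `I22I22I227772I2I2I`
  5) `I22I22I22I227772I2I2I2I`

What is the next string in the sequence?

s(k+1) = I22·s(k)·2I, so each term gains I22 as a prefix and 2I as a suffix.
So the next term is I22·I22I22I22I227772I2I2I2I·2I.

I22I22I22I22I227772I2I2I2I2I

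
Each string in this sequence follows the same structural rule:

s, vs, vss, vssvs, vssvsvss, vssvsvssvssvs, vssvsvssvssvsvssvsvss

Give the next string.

From term 3 onward, concatenate the last term with the second-to-last: vs·s = vss, vss·vs = vssvs, …
The next term joins vssvsvssvssvsvssvsvss and vssvsvssvssvs.

vssvsvssvssvsvssvsvssvssvsvssvssvs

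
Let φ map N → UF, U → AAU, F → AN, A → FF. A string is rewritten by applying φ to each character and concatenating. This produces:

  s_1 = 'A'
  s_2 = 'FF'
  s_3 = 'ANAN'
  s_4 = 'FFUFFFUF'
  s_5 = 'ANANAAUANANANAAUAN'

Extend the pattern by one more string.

Replace each of the 18 characters of ANANAAUANANANAAUAN in place — FF UF FF UF FF FF AAU FF UF FF UF FF UF FF FF AAU FF UF — and concatenate.

FFUFFFUFFFFFAAUFFUFFFUFFFUFFFFFAAUFFUF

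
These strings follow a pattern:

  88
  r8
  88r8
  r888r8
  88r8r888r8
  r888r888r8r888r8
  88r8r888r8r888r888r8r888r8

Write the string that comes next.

From term 3 onward, concatenate the second-to-last term with the last: 88·r8 = 88r8, r8·88r8 = r888r8, …
Continuing: r888r888r8r888r8 · 88r8r888r8r888r888r8r888r8 gives term 8.

r888r888r8r888r888r8r888r8r888r888r8r888r8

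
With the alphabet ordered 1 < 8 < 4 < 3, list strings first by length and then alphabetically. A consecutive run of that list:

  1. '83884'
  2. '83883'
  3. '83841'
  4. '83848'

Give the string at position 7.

Advancing 3 positions from 83848 through 83848 → 83844 → 83843 reaches term 7.

83831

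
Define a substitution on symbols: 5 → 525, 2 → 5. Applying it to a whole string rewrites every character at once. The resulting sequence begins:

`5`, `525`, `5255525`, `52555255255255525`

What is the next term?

Applying the rule to each of the 17 symbols of 52555255255255525 gives the pieces 525 5 525 525 525 5 525 525 5 525 525 5 525 525 525 5 525, which concatenate to the answer.

52555255255255525525552552555255255255525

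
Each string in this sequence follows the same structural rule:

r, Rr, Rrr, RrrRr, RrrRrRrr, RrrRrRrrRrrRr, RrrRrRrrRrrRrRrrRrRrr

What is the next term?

Each term (from the third on) is the previous term followed by the one before it: term 3 = Rr·r = Rrr.
Continuing: RrrRrRrrRrrRrRrrRrRrr · RrrRrRrrRrrRr gives term 8.

RrrRrRrrRrrRrRrrRrRrrRrrRrRrrRrrRr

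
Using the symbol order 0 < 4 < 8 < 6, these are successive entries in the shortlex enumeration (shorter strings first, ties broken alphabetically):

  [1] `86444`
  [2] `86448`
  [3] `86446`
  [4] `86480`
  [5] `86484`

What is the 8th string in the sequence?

86460

Continuing the enumeration 3 steps past 86484: 86484 → 86488 → 86486 → (answer).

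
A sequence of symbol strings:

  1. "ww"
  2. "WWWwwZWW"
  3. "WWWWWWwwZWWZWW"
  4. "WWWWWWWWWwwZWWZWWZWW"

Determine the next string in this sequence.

s(k+1) = WWW·s(k)·ZWW, so each term gains WWW as a prefix and ZWW as a suffix.
One more step from WWWWWWWWWwwZWWZWWZWW gives the answer.

WWWWWWWWWWWWwwZWWZWWZWWZWW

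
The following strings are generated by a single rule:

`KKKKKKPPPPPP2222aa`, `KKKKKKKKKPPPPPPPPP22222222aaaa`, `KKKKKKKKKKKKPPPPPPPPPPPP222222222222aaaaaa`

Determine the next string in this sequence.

KKKKKKKKKKKKKKKPPPPPPPPPPPPPPP2222222222222222aaaaaaaa

The n-th term is 3n+3 K's then 3n+3 P's then 4n 2's then 2n a's (n = 1, 2, …).
Setting n = 4 gives 15, 15, 16, 8 characters in each block.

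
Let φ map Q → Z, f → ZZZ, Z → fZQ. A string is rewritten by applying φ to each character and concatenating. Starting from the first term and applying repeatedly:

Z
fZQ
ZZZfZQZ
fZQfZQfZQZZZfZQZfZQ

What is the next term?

ZZZfZQZZZZfZQZZZZfZQZfZQfZQfZQZZZfZQZfZQZZZfZQZ

Replace each of the 19 characters of fZQfZQfZQZZZfZQZfZQ in place — ZZZ fZQ Z ZZZ fZQ Z ZZZ fZQ Z fZQ fZQ fZQ ZZZ fZQ Z fZQ ZZZ fZQ Z — and concatenate.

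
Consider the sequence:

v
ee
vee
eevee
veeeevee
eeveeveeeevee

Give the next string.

veeeeveeeeveeveeeevee

Each term (from the third on) is the two preceding terms concatenated in order: term 3 = v·ee = vee.
So term 7 is veeeevee·eeveeveeeevee.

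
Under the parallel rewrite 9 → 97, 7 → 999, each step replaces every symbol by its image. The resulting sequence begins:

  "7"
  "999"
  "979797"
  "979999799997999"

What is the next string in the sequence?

Replace each of the 15 characters of 979999799997999 in place — 97 999 97 97 97 97 999 97 97 97 97 999 97 97 97 — and concatenate.

979999797979799997979797999979797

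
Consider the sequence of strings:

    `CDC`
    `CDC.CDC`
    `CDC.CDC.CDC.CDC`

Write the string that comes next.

Each string is two copies of the previous one joined by '.'.
So the next term is two copies of CDC.CDC.CDC.CDC with '.' between the halves.

CDC.CDC.CDC.CDC.CDC.CDC.CDC.CDC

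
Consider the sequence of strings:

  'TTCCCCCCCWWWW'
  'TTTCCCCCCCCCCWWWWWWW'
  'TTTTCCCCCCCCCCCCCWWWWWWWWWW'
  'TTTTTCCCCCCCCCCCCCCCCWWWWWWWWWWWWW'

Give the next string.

The n-th term is n T's then 3n+1 C's then 3n-2 W's, where the shown terms are n = 2, 3, 4, 5.
At n = 6 the blocks have lengths 6, 19, 16.

TTTTTTCCCCCCCCCCCCCCCCCCCWWWWWWWWWWWWWWWW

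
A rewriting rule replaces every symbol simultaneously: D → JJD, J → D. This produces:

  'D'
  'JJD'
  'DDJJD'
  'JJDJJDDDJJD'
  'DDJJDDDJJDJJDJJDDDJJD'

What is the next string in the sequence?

φ(DDJJDDDJJDJJDJJDDDJJD) expands symbol-by-symbol to JJD JJD D D JJD JJD JJD D D JJD D D JJD D D JJD JJD JJD D D JJD; joining the 21 pieces gives the next term.

JJDJJDDDJJDJJDJJDDDJJDDDJJDDDJJDJJDJJDDDJJD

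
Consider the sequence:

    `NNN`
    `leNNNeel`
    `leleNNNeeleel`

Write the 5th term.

leleleleNNNeeleeleeleel

Every step adds le to the front and eel to the end of the previous string.
From leleNNNeeleel, 2 further steps: leleNNNeeleel → leleleNNNeeleeleel → (answer).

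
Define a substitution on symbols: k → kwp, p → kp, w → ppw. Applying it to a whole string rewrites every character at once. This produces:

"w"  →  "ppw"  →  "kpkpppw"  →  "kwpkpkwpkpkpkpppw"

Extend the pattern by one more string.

Applying the rule to each of the 17 symbols of kwpkpkwpkpkpkpppw gives the pieces kwp ppw kp kwp kp kwp ppw kp kwp kp kwp kp kwp kp kp kp ppw, which concatenate to the answer.

kwpppwkpkwpkpkwpppwkpkwpkpkwpkpkwpkpkpkpppw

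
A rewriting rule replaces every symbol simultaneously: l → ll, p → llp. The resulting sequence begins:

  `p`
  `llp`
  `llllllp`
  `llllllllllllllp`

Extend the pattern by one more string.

φ(llllllllllllllp) expands symbol-by-symbol to ll ll ll ll ll ll ll ll ll ll ll ll ll ll llp; joining the 15 pieces gives the next term.

llllllllllllllllllllllllllllllp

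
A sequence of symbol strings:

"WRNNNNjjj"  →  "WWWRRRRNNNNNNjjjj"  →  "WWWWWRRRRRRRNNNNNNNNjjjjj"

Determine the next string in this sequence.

WWWWWWWRRRRRRRRRRNNNNNNNNNNjjjjjj

Term n consists of 2n-1 W's, followed by 3n-2 R's, followed by 2n+2 N's, followed by n+2 j's (n = 1, 2, …).
Setting n = 4 gives 7, 10, 10, 6 characters in each block.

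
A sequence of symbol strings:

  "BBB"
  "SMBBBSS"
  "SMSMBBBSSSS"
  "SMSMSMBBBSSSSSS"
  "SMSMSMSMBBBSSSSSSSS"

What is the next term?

s(k+1) = SM·s(k)·SS, so each term gains SM as a prefix and SS as a suffix.
One more step from SMSMSMSMBBBSSSSSSSS gives the answer.

SMSMSMSMSMBBBSSSSSSSSSS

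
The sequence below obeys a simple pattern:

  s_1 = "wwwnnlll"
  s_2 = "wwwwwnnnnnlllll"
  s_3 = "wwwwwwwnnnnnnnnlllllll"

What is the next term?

Each string has the form w^{2n+1} n^{3n-1} l^{2n+1} (n = 1, 2, …).
At n = 4 the blocks have lengths 9, 11, 9.

wwwwwwwwwnnnnnnnnnnnlllllllll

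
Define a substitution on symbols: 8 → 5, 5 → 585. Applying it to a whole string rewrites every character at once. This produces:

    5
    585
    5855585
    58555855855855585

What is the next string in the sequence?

58555855855855585585558558555855855855585

φ(58555855855855585) expands symbol-by-symbol to 585 5 585 585 585 5 585 585 5 585 585 5 585 585 585 5 585; joining the 17 pieces gives the next term.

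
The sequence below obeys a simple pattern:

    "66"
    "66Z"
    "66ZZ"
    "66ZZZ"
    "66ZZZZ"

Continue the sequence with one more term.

Each term is the previous one with Z appended.
One more step from 66ZZZZ gives the answer.

66ZZZZZ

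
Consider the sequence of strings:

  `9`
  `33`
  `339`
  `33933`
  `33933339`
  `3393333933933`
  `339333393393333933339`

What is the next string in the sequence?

3393333933933339333393393333933933

Each term (from the third on) is the previous term followed by the one before it: term 3 = 33·9 = 339.
Continuing: 339333393393333933339 · 3393333933933 gives term 8.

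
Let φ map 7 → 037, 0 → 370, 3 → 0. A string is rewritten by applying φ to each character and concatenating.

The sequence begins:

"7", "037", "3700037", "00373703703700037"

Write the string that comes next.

Applying the rule to each of the 17 symbols of 00373703703700037 gives the pieces 370 370 0 037 0 037 370 0 037 370 0 037 370 370 370 0 037, which concatenate to the answer.

37037000370037370003737000373703703700037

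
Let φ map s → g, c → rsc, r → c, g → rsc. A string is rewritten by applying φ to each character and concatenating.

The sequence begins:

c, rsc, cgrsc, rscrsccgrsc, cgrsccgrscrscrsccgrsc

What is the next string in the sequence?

rscrsccgrscrscrsccgrsccgrsccgrscrscrsccgrsc

Applying the rule to each of the 21 symbols of cgrsccgrscrscrsccgrsc gives the pieces rsc rsc c g rsc rsc rsc c g rsc c g rsc c g rsc rsc rsc c g rsc, which concatenate to the answer.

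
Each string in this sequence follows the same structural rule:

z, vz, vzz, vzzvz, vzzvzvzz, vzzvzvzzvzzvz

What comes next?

This is a Fibonacci-style word recurrence s(k) = s(k−1)·s(k−2): e.g. vz·z = vzz.
Continuing: vzzvzvzzvzzvz · vzzvzvzz gives term 7.

vzzvzvzzvzzvzvzzvzvzz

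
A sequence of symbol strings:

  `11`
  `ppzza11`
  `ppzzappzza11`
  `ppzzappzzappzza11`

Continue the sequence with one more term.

Every step adds ppzza at the front: s(k+1) = ppzza·s(k).
Applying this once more to ppzzappzzappzza11:

ppzzappzzappzzappzza11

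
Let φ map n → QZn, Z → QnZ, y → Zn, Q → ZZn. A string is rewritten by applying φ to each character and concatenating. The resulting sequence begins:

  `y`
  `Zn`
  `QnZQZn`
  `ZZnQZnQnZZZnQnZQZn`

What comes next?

QnZQnZQZnZZnQnZQZnZZnQZnQnZQnZQnZQZnZZnQZnQnZZZnQnZQZn

Applying the rule to each of the 18 symbols of ZZnQZnQnZZZnQnZQZn gives the pieces QnZ QnZ QZn ZZn QnZ QZn ZZn QZn QnZ QnZ QnZ QZn ZZn QZn QnZ ZZn QnZ QZn, which concatenate to the answer.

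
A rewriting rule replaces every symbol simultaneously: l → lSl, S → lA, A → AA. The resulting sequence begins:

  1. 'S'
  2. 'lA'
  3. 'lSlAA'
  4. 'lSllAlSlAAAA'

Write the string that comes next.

lSllAlSllSlAAlSllAlSlAAAAAAAA

Expanding lSllAlSlAAAA: l→lSl, S→lA, l→lSl, l→lSl, A→AA, l→lSl, S→lA, l→lSl, A→AA, A→AA, A→AA, A→AA. Concatenated: lSl lA lSl lSl AA lSl lA lSl AA AA AA AA.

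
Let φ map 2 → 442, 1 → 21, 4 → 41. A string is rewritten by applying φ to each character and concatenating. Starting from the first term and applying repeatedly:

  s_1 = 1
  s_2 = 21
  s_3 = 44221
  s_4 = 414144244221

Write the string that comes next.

412141214141442414144244221

Expanding 414144244221: 4→41, 1→21, 4→41, 1→21, 4→41, 4→41, 2→442, 4→41, 4→41, 2→442, 2→442, 1→21. Concatenated: 41 21 41 21 41 41 442 41 41 442 442 21.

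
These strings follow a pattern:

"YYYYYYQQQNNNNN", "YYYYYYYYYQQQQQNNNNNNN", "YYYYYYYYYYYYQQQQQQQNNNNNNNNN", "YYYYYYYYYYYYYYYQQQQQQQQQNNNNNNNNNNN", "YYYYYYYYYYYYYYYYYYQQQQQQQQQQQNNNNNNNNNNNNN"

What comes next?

YYYYYYYYYYYYYYYYYYYYYQQQQQQQQQQQQQNNNNNNNNNNNNNNN

The n-th term is 3n+3 Y's then 2n+1 Q's then 2n+3 N's (n = 1, 2, …).
For the next term, n = 6, so the run lengths are 21, 13, 15.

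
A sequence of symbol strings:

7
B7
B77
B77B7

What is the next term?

B77B7B77

This is a Fibonacci-style word recurrence s(k) = s(k−1)·s(k−2): e.g. B7·7 = B77.
So term 5 is B77B7·B77.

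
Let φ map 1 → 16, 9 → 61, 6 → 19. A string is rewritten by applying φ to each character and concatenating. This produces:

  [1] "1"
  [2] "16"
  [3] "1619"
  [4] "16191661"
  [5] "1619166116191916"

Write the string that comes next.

Applying the rule to each of the 16 symbols of 1619166116191916 gives the pieces 16 19 16 61 16 19 19 16 16 19 16 61 16 61 16 19, which concatenate to the answer.

16191661161919161619166116611619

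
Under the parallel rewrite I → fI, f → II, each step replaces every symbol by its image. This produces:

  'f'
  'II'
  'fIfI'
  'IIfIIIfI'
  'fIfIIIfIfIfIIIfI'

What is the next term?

Rewriting the 16 symbols of fIfIIIfIfIfIIIfI one by one yields II fI II fI fI fI II fI II fI II fI fI fI II fI; concatenated:

IIfIIIfIfIfIIIfIIIfIIIfIfIfIIIfI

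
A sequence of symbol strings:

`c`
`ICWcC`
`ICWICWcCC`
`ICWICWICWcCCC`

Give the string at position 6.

ICWICWICWICWICWcCCCCC

s(k+1) = ICW·s(k)·C, so each term gains ICW as a prefix and C as a suffix.
From ICWICWICWcCCC, 2 further steps: ICWICWICWcCCC → ICWICWICWICWcCCCC → (answer).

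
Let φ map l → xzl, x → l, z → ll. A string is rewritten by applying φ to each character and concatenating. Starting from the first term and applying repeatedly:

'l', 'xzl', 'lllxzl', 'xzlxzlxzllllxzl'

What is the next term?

lllxzllllxzllllxzlxzlxzlxzllllxzl

Replace each of the 15 characters of xzlxzlxzllllxzl in place — l ll xzl l ll xzl l ll xzl xzl xzl xzl l ll xzl — and concatenate.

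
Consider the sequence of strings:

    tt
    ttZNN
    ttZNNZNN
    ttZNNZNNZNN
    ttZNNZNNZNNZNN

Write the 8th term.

Every step adds ZNN to the end: s(k+1) = s(k)·ZNN.
From ttZNNZNNZNNZNN, 3 further steps: ttZNNZNNZNNZNN → ttZNNZNNZNNZNNZNN → ttZNNZNNZNNZNNZNNZNN → (answer).

ttZNNZNNZNNZNNZNNZNNZNN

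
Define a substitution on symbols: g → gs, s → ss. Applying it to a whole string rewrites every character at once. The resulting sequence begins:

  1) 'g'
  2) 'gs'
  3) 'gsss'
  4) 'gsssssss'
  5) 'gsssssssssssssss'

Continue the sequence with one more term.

Applying the rule to each of the 16 symbols of gsssssssssssssss gives the pieces gs ss ss ss ss ss ss ss ss ss ss ss ss ss ss ss, which concatenate to the answer.

gsssssssssssssssssssssssssssssss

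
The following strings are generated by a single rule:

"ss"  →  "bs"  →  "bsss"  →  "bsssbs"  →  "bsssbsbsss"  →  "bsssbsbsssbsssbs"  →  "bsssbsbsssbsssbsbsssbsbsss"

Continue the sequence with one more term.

This is a Fibonacci-style word recurrence s(k) = s(k−1)·s(k−2): e.g. bs·ss = bsss.
The next term joins bsssbsbsssbsssbsbsssbsbsss and bsssbsbsssbsssbs.

bsssbsbsssbsssbsbsssbsbsssbsssbsbsssbsssbs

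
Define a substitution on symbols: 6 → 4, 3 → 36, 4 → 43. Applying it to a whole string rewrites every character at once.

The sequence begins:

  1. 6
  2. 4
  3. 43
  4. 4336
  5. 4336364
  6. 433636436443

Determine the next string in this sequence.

Expanding 433636436443: 4→43, 3→36, 3→36, 6→4, 3→36, 6→4, 4→43, 3→36, 6→4, 4→43, 4→43, 3→36. Concatenated: 43 36 36 4 36 4 43 36 4 43 43 36.

433636436443364434336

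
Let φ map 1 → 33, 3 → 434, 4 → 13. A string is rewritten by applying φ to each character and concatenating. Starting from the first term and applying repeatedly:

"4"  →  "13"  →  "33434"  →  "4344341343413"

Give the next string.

Rewriting the 13 symbols of 4344341343413 one by one yields 13 434 13 13 434 13 33 434 13 434 13 33 434; concatenated:

1343413134341333434134341333434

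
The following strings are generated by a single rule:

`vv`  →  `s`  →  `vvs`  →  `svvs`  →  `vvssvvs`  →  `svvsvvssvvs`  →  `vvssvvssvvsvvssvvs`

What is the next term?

This is a Fibonacci-style word recurrence s(k) = s(k−2)·s(k−1): e.g. vv·s = vvs.
Continuing: svvsvvssvvs · vvssvvssvvsvvssvvs gives term 8.

svvsvvssvvsvvssvvssvvsvvssvvs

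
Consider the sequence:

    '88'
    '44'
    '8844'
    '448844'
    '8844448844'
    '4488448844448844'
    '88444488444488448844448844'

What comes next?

448844884444884488444488444488448844448844

Each term (from the third on) is the two preceding terms concatenated in order: term 3 = 88·44 = 8844.
So term 8 is 4488448844448844·88444488444488448844448844.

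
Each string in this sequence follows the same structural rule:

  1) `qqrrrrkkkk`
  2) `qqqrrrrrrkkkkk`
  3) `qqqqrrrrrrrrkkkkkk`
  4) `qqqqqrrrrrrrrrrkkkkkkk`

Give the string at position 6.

Each string has the form q^{n} r^{2n} k^{n+2}, where the shown terms are n = 2, 3, 4, 5.
Setting n = 7 gives 7, 14, 9 characters in each block.

qqqqqqqrrrrrrrrrrrrrrkkkkkkkkk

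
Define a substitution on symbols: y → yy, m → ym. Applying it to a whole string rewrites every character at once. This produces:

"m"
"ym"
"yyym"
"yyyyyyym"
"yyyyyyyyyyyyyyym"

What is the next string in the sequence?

Replace each of the 16 characters of yyyyyyyyyyyyyyym in place — yy yy yy yy yy yy yy yy yy yy yy yy yy yy yy ym — and concatenate.

yyyyyyyyyyyyyyyyyyyyyyyyyyyyyyym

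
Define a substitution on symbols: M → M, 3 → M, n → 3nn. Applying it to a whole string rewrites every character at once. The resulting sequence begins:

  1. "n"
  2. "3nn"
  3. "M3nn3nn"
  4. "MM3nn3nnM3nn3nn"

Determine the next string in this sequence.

MMM3nn3nnM3nn3nnMM3nn3nnM3nn3nn

φ(MM3nn3nnM3nn3nn) expands symbol-by-symbol to M M M 3nn 3nn M 3nn 3nn M M 3nn 3nn M 3nn 3nn; joining the 15 pieces gives the next term.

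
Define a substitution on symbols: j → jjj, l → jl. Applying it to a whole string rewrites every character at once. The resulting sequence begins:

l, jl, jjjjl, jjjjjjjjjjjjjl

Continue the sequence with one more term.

Replace each of the 14 characters of jjjjjjjjjjjjjl in place — jjj jjj jjj jjj jjj jjj jjj jjj jjj jjj jjj jjj jjj jl — and concatenate.

jjjjjjjjjjjjjjjjjjjjjjjjjjjjjjjjjjjjjjjjl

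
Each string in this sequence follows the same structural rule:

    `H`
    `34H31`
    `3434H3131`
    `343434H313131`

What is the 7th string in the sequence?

s(k+1) = 34·s(k)·31, so each term gains 34 as a prefix and 31 as a suffix.
From 343434H313131, 3 further steps: 343434H313131 → 34343434H31313131 → 3434343434H3131313131 → (answer).

343434343434H313131313131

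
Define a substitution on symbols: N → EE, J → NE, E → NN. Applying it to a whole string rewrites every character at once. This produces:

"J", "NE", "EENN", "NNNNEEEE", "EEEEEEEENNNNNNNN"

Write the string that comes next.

NNNNNNNNNNNNNNNNEEEEEEEEEEEEEEEE

φ(EEEEEEEENNNNNNNN) expands symbol-by-symbol to NN NN NN NN NN NN NN NN EE EE EE EE EE EE EE EE; joining the 16 pieces gives the next term.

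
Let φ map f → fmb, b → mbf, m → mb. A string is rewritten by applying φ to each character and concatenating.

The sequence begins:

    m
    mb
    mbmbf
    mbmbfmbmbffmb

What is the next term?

Replace each of the 13 characters of mbmbfmbmbffmb in place — mb mbf mb mbf fmb mb mbf mb mbf fmb fmb mb mbf — and concatenate.

mbmbfmbmbffmbmbmbfmbmbffmbfmbmbmbf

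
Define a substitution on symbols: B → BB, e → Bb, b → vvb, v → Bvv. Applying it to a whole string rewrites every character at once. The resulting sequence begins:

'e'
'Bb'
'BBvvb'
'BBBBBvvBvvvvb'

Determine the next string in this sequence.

Applying the rule to each of the 13 symbols of BBBBBvvBvvvvb gives the pieces BB BB BB BB BB Bvv Bvv BB Bvv Bvv Bvv Bvv vvb, which concatenate to the answer.

BBBBBBBBBBBvvBvvBBBvvBvvBvvBvvvvb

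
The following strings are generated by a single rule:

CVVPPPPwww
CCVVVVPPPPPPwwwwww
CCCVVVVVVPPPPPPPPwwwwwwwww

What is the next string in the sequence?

Term n consists of n C's, followed by 2n V's, followed by 2n+2 P's, followed by 3n w's (n = 1, 2, …).
Setting n = 4 gives 4, 8, 10, 12 characters in each block.

CCCCVVVVVVVVPPPPPPPPPPwwwwwwwwwwww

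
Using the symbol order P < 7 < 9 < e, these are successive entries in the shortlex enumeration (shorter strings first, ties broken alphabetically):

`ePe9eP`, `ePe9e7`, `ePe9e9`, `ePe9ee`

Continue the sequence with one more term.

ePeePP

Find the rightmost character of ePe9ee below e, bump it to the next letter, and reset everything to its right to P.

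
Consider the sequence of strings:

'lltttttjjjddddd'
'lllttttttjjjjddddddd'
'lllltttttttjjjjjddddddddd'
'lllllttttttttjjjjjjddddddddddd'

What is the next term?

lllllltttttttttjjjjjjjddddddddddddd

Reading off run lengths: l runs 2, 3, 4, 5; t runs 5, 6, 7, 8; j runs 3, 4, 5, 6; d runs 5, 7, 9, 11 — each is linear in n, where the shown terms are n = 3, 4, 5, 6.
At n = 7 the blocks have lengths 6, 9, 7, 13.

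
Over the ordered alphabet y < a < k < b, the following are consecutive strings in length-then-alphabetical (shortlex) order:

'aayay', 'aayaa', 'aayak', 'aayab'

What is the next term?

aayky

Treat aayab as a base-4 numeral over the given alphabet and add one, carrying through any trailing b's.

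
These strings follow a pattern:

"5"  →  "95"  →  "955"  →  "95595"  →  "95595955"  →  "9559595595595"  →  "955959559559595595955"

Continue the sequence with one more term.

9559595595595955959559559595595595

Each term (from the third on) is the previous term followed by the one before it: term 3 = 95·5 = 955.
Continuing: 955959559559595595955 · 9559595595595 gives term 8.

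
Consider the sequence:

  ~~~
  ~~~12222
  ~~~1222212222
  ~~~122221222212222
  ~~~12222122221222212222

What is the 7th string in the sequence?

~~~122221222212222122221222212222

Each term is the previous one with 12222 appended.
From ~~~12222122221222212222, 2 further steps: ~~~12222122221222212222 → ~~~1222212222122221222212222 → (answer).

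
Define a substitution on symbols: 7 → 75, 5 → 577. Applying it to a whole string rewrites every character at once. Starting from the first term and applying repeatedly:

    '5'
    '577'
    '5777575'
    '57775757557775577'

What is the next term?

57775757557775577755775777575755775777575

Applying the rule to each of the 17 symbols of 57775757557775577 gives the pieces 577 75 75 75 577 75 577 75 577 577 75 75 75 577 577 75 75, which concatenate to the answer.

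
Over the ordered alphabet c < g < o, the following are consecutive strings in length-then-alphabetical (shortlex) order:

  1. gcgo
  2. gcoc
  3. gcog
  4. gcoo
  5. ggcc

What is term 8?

Continuing the enumeration 3 steps past ggcc: ggcc → ggcg → ggco → (answer).

gggc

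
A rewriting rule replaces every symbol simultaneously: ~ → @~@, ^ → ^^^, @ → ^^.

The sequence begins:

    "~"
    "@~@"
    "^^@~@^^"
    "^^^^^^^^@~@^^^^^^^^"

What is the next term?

^^^^^^^^^^^^^^^^^^^^^^^^^^@~@^^^^^^^^^^^^^^^^^^^^^^^^^^

Applying the rule to each of the 19 symbols of ^^^^^^^^@~@^^^^^^^^ gives the pieces ^^^ ^^^ ^^^ ^^^ ^^^ ^^^ ^^^ ^^^ ^^ @~@ ^^ ^^^ ^^^ ^^^ ^^^ ^^^ ^^^ ^^^ ^^^, which concatenate to the answer.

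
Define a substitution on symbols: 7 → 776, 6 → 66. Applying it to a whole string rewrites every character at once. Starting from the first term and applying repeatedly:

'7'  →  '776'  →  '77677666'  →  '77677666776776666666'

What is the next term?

776776667767766666667767766677677666666666666666

Applying the rule to each of the 20 symbols of 77677666776776666666 gives the pieces 776 776 66 776 776 66 66 66 776 776 66 776 776 66 66 66 66 66 66 66, which concatenate to the answer.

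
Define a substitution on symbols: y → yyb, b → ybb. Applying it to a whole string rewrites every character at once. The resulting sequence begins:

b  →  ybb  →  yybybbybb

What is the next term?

yybyybybbyybybbybbyybybbybb

Apply φ to yybybbybb symbol by symbol: y→yyb, y→yyb, b→ybb, y→yyb, b→ybb, b→ybb, y→yyb, b→ybb, b→ybb; joined: yyb yyb ybb yyb ybb ybb yyb ybb ybb.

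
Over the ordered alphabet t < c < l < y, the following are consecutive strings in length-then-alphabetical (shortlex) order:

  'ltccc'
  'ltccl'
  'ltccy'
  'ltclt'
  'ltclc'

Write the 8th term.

Stepping forward 3 times from ltclc: ltclc → ltcll → ltcly, then the target.

ltcyt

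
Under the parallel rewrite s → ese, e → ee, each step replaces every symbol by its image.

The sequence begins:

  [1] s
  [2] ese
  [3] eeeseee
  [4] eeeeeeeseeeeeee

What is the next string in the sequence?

Replace each of the 15 characters of eeeeeeeseeeeeee in place — ee ee ee ee ee ee ee ese ee ee ee ee ee ee ee — and concatenate.

eeeeeeeeeeeeeeeseeeeeeeeeeeeeee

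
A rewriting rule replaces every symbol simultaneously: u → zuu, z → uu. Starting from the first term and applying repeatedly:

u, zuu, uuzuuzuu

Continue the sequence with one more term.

Expanding uuzuuzuu: u→zuu, u→zuu, z→uu, u→zuu, u→zuu, z→uu, u→zuu, u→zuu. Concatenated: zuu zuu uu zuu zuu uu zuu zuu.

zuuzuuuuzuuzuuuuzuuzuu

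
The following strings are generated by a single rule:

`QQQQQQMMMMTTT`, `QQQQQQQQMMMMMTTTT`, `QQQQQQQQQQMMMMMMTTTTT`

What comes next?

QQQQQQQQQQQQMMMMMMMTTTTTT

Reading off run lengths: Q runs 6, 8, 10; M runs 4, 5, 6; T runs 3, 4, 5 — each is linear in n, where the shown terms are n = 3, 4, 5.
For the next term, n = 6, so the run lengths are 12, 7, 6.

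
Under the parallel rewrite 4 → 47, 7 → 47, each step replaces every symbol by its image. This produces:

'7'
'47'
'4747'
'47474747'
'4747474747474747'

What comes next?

Replace each of the 16 characters of 4747474747474747 in place — 47 47 47 47 47 47 47 47 47 47 47 47 47 47 47 47 — and concatenate.

47474747474747474747474747474747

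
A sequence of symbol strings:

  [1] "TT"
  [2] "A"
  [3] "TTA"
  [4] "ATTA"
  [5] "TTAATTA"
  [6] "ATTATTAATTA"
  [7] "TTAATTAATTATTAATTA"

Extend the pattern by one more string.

This is a Fibonacci-style word recurrence s(k) = s(k−2)·s(k−1): e.g. TT·A = TTA.
The next term joins ATTATTAATTA and TTAATTAATTATTAATTA.

ATTATTAATTATTAATTAATTATTAATTA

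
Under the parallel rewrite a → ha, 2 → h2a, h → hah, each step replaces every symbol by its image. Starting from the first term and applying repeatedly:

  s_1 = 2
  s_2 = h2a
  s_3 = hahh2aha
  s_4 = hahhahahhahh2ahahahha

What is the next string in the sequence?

hahhahahhahhahahhahahhahhahahhahh2ahahahhahahhahahhahha

Replace each of the 21 characters of hahhahahhahh2ahahahha in place — hah ha hah hah ha hah ha hah hah ha hah hah h2a ha hah ha hah ha hah hah ha — and concatenate.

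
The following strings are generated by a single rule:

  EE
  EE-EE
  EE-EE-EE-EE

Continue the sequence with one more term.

s(k+1) = s(k)·-·s(k) — each term doubles the last with '-' between the halves.
One more doubling of EE-EE-EE-EE gives the answer.

EE-EE-EE-EE-EE-EE-EE-EE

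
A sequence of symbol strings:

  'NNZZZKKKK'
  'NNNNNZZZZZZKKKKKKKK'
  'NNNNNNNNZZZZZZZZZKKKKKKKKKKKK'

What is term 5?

NNNNNNNNNNNNNNZZZZZZZZZZZZZZZKKKKKKKKKKKKKKKKKKKK

Each string has the form N^{3n-1} Z^{3n} K^{4n} (n = 1, 2, …).
For term 5, n = 5, so the run lengths are 14, 15, 20.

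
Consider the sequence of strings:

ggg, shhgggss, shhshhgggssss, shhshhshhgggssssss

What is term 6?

shhshhshhshhshhgggssssssssss

Each term wraps the previous one in shh on the left and ss on the right.
From shhshhshhgggssssss, 2 further steps: shhshhshhgggssssss → shhshhshhshhgggssssssss → (answer).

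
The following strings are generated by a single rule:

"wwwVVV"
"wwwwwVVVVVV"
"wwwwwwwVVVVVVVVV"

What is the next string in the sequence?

The n-th term is 2n+1 w's then 3n V's (n = 1, 2, …).
For the next term, n = 4, so the run lengths are 9, 12.

wwwwwwwwwVVVVVVVVVVVV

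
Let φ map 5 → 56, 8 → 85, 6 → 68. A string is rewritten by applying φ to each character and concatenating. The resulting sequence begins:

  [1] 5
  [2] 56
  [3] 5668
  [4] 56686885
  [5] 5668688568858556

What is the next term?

56686885688585566885855685565668

φ(5668688568858556) expands symbol-by-symbol to 56 68 68 85 68 85 85 56 68 85 85 56 85 56 56 68; joining the 16 pieces gives the next term.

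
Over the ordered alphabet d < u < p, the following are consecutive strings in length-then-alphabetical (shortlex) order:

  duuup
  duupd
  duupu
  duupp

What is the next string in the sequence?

The successor of duupp increments the rightmost position that isn't already p and resets every position after it to d.

dupdd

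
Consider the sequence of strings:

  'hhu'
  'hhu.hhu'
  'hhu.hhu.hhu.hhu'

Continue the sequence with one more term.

Every step duplicates the string with '.' between the halves.
So the next term is two copies of hhu.hhu.hhu.hhu with '.' between the halves.

hhu.hhu.hhu.hhu.hhu.hhu.hhu.hhu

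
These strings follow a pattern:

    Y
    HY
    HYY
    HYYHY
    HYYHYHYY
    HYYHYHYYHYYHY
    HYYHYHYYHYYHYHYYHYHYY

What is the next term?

HYYHYHYYHYYHYHYYHYHYYHYYHYHYYHYYHY

Each term (from the third on) is the previous term followed by the one before it: term 3 = HY·Y = HYY.
The next term joins HYYHYHYYHYYHYHYYHYHYY and HYYHYHYYHYYHY.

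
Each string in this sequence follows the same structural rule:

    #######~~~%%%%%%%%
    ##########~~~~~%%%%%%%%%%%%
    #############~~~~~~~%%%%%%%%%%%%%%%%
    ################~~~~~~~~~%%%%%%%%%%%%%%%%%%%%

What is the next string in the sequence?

###################~~~~~~~~~~~%%%%%%%%%%%%%%%%%%%%%%%%

Reading off run lengths: # runs 7, 10, 13, 16; ~ runs 3, 5, 7, 9; % runs 8, 12, 16, 20 — each is linear in n, where the shown terms are n = 2, 3, 4, 5.
At n = 6 the blocks have lengths 19, 11, 24.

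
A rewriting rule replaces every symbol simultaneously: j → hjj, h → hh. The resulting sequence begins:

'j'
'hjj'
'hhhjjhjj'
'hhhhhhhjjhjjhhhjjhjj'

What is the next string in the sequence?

φ(hhhhhhhjjhjjhhhjjhjj) expands symbol-by-symbol to hh hh hh hh hh hh hh hjj hjj hh hjj hjj hh hh hh hjj hjj hh hjj hjj; joining the 20 pieces gives the next term.

hhhhhhhhhhhhhhhjjhjjhhhjjhjjhhhhhhhjjhjjhhhjjhjj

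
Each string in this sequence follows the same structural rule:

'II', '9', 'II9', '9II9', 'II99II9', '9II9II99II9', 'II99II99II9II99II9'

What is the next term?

9II9II99II9II99II99II9II99II9

Each term (from the third on) is the two preceding terms concatenated in order: term 3 = II·9 = II9.
Continuing: 9II9II99II9 · II99II99II9II99II9 gives term 8.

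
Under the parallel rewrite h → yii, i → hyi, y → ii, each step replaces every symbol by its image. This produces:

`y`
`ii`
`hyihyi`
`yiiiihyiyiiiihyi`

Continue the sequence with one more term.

iihyihyihyihyiyiiiihyiiihyihyihyihyiyiiiihyi

Applying the rule to each of the 16 symbols of yiiiihyiyiiiihyi gives the pieces ii hyi hyi hyi hyi yii ii hyi ii hyi hyi hyi hyi yii ii hyi, which concatenate to the answer.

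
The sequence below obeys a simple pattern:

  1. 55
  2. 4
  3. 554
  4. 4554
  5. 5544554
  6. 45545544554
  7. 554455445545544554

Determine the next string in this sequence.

Each term (from the third on) is the two preceding terms concatenated in order: term 3 = 55·4 = 554.
The next term joins 45545544554 and 554455445545544554.

45545544554554455445545544554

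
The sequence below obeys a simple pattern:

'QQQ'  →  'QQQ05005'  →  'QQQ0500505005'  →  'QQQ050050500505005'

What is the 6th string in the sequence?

The strings grow by a fixed suffix 05005 each time.
From QQQ050050500505005, 2 further steps: QQQ050050500505005 → QQQ05005050050500505005 → (answer).

QQQ0500505005050050500505005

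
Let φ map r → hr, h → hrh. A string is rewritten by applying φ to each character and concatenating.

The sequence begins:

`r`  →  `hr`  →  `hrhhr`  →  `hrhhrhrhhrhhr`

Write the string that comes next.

hrhhrhrhhrhhrhrhhrhrhhrhhrhrhhrhhr

Applying the rule to each of the 13 symbols of hrhhrhrhhrhhr gives the pieces hrh hr hrh hrh hr hrh hr hrh hrh hr hrh hrh hr, which concatenate to the answer.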